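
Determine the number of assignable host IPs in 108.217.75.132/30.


Host bits = 32 - 30 = 2
Total addresses = 2^2 = 4
Usable = total - 2 (network and broadcast)
Usable hosts: 2


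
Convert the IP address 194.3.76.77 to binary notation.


194 = 11000010
3 = 00000011
76 = 01001100
77 = 01001101
Binary: 11000010.00000011.01001100.01001101


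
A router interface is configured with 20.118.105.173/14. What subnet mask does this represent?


/14 means 14 network bits, 18 host bits
Binary: 11111111111111000000000000000000
Mask: 255.252.0.0


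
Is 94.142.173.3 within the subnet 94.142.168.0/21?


Subnet network: 94.142.168.0
Test IP AND mask: 94.142.168.0
Yes, 94.142.173.3 is in 94.142.168.0/21


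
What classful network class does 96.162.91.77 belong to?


First octet: 96
Binary: 01100000
0xxxxxxx -> Class A (1-126)
Class A, default mask 255.0.0.0 (/8)


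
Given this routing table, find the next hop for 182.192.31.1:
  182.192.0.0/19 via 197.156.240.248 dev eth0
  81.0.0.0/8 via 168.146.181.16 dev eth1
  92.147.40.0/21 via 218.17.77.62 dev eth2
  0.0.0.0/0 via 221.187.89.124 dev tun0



Longest prefix match for 182.192.31.1:
  /19 182.192.0.0: MATCH
  /8 81.0.0.0: no
  /21 92.147.40.0: no
  /0 0.0.0.0: MATCH
Selected: next-hop 197.156.240.248 via eth0 (matched /19)


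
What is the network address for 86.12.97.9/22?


IP:   01010110.00001100.01100001.00001001
Mask: 11111111.11111111.11111100.00000000
AND operation:
Net:  01010110.00001100.01100000.00000000
Network: 86.12.96.0/22


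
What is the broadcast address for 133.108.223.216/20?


Network: 133.108.208.0/20
Host bits = 12
Set all host bits to 1:
Broadcast: 133.108.223.255


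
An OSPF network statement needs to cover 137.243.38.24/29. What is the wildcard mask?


Subnet mask: 255.255.255.248
Wildcard = 255.255.255.255 - subnet mask
255 - 255 = 0
255 - 255 = 0
255 - 255 = 0
255 - 248 = 7
Wildcard: 0.0.0.7


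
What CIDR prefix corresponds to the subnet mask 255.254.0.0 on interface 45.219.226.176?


Binary: 11111111.11111110.00000000.00000000
Count leading 1s
Prefix: /15


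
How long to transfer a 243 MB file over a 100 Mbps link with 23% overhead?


Effective throughput = 100 * (1 - 23/100) = 77 Mbps
File size in Mb = 243 * 8 = 1944 Mb
Time = 1944 / 77
Time = 25.2468 seconds


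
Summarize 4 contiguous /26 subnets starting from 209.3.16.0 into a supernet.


Original prefix: /26
Number of subnets: 4 = 2^2
New prefix = 26 - 2 = 24
Supernet: 209.3.16.0/24


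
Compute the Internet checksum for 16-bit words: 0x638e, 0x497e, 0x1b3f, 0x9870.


Sum all words (with carry folding):
+ 0x638e = 0x638e
+ 0x497e = 0xad0c
+ 0x1b3f = 0xc84b
+ 0x9870 = 0x60bc
One's complement: ~0x60bc
Checksum = 0x9f43


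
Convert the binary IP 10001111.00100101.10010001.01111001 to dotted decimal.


10001111 = 143
00100101 = 37
10010001 = 145
01111001 = 121
IP: 143.37.145.121


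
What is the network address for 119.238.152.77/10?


IP:   01110111.11101110.10011000.01001101
Mask: 11111111.11000000.00000000.00000000
AND operation:
Net:  01110111.11000000.00000000.00000000
Network: 119.192.0.0/10


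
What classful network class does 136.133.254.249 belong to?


First octet: 136
Binary: 10001000
10xxxxxx -> Class B (128-191)
Class B, default mask 255.255.0.0 (/16)


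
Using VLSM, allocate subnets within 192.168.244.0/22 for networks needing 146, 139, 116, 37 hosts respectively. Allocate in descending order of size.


146 hosts -> /24 (254 usable): 192.168.244.0/24
139 hosts -> /24 (254 usable): 192.168.245.0/24
116 hosts -> /25 (126 usable): 192.168.246.0/25
37 hosts -> /26 (62 usable): 192.168.246.128/26
Allocation: 192.168.244.0/24 (146 hosts, 254 usable); 192.168.245.0/24 (139 hosts, 254 usable); 192.168.246.0/25 (116 hosts, 126 usable); 192.168.246.128/26 (37 hosts, 62 usable)


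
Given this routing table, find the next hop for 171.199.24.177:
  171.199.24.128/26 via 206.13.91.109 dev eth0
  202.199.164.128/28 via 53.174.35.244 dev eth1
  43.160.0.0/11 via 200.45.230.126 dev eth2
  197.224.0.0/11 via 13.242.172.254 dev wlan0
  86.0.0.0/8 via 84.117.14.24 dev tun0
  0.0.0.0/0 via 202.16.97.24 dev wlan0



Longest prefix match for 171.199.24.177:
  /26 171.199.24.128: MATCH
  /28 202.199.164.128: no
  /11 43.160.0.0: no
  /11 197.224.0.0: no
  /8 86.0.0.0: no
  /0 0.0.0.0: MATCH
Selected: next-hop 206.13.91.109 via eth0 (matched /26)


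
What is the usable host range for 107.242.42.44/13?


Network: 107.240.0.0
Broadcast: 107.247.255.255
First usable = network + 1
Last usable = broadcast - 1
Range: 107.240.0.1 to 107.247.255.254


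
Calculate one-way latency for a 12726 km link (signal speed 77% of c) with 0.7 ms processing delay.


Speed = 0.77 * 3e5 km/s = 231000 km/s
Propagation delay = 12726 / 231000 = 0.0551 s = 55.0909 ms
Processing delay = 0.7 ms
Total one-way latency = 55.7909 ms


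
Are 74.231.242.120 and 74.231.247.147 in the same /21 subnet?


Mask: 255.255.248.0
74.231.242.120 AND mask = 74.231.240.0
74.231.247.147 AND mask = 74.231.240.0
Yes, same subnet (74.231.240.0)


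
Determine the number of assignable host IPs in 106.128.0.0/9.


Host bits = 32 - 9 = 23
Total addresses = 2^23 = 8388608
Usable = total - 2 (network and broadcast)
Usable hosts: 8388606


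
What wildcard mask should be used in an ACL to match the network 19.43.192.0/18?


Subnet mask: 255.255.192.0
Wildcard = 255.255.255.255 - subnet mask
255 - 255 = 0
255 - 255 = 0
255 - 192 = 63
255 - 0 = 255
Wildcard: 0.0.63.255


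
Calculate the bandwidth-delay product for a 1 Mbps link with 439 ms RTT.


BDP = bandwidth * RTT
= 1 Mbps * 439 ms
= 1 * 1e6 * 439 / 1000 bits
= 439000 bits
= 54875 bytes
= 53.5889 KB
BDP = 439000 bits (54875 bytes)


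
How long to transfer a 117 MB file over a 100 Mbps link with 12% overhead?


Effective throughput = 100 * (1 - 12/100) = 88 Mbps
File size in Mb = 117 * 8 = 936 Mb
Time = 936 / 88
Time = 10.6364 seconds


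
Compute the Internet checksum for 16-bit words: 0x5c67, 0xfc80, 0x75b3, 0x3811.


Sum all words (with carry folding):
+ 0x5c67 = 0x5c67
+ 0xfc80 = 0x58e8
+ 0x75b3 = 0xce9b
+ 0x3811 = 0x06ad
One's complement: ~0x06ad
Checksum = 0xf952


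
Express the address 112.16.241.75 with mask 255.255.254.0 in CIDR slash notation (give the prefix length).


Binary: 11111111.11111111.11111110.00000000
Count leading 1s
Prefix: /23


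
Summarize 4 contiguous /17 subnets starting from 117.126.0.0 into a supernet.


Original prefix: /17
Number of subnets: 4 = 2^2
New prefix = 17 - 2 = 15
Supernet: 117.126.0.0/15


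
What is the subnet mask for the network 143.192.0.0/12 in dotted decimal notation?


/12 means 12 network bits, 20 host bits
Binary: 11111111111100000000000000000000
Mask: 255.240.0.0


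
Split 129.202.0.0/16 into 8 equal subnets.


New prefix = 16 + 3 = 19
Each subnet has 8192 addresses
  129.202.0.0/19
  129.202.32.0/19
  129.202.64.0/19
  129.202.96.0/19
  129.202.128.0/19
  129.202.160.0/19
  129.202.192.0/19
  129.202.224.0/19
Subnets: 129.202.0.0/19, 129.202.32.0/19, 129.202.64.0/19, 129.202.96.0/19, 129.202.128.0/19, 129.202.160.0/19, 129.202.192.0/19, 129.202.224.0/19


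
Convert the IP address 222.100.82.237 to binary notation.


222 = 11011110
100 = 01100100
82 = 01010010
237 = 11101101
Binary: 11011110.01100100.01010010.11101101


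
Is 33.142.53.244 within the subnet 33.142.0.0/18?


Subnet network: 33.142.0.0
Test IP AND mask: 33.142.0.0
Yes, 33.142.53.244 is in 33.142.0.0/18


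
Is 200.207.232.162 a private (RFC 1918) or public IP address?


RFC 1918 private ranges:
  10.0.0.0/8 (10.0.0.0 - 10.255.255.255)
  172.16.0.0/12 (172.16.0.0 - 172.31.255.255)
  192.168.0.0/16 (192.168.0.0 - 192.168.255.255)
Public (not in any RFC 1918 range)


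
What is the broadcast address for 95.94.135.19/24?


Network: 95.94.135.0/24
Host bits = 8
Set all host bits to 1:
Broadcast: 95.94.135.255


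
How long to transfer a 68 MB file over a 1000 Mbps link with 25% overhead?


Effective throughput = 1000 * (1 - 25/100) = 750 Mbps
File size in Mb = 68 * 8 = 544 Mb
Time = 544 / 750
Time = 0.7253 seconds


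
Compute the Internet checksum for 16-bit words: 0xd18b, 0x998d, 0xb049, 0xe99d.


Sum all words (with carry folding):
+ 0xd18b = 0xd18b
+ 0x998d = 0x6b19
+ 0xb049 = 0x1b63
+ 0xe99d = 0x0501
One's complement: ~0x0501
Checksum = 0xfafe


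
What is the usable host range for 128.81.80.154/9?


Network: 128.0.0.0
Broadcast: 128.127.255.255
First usable = network + 1
Last usable = broadcast - 1
Range: 128.0.0.1 to 128.127.255.254


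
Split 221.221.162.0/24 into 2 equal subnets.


New prefix = 24 + 1 = 25
Each subnet has 128 addresses
  221.221.162.0/25
  221.221.162.128/25
Subnets: 221.221.162.0/25, 221.221.162.128/25


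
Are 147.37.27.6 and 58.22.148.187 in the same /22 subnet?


Mask: 255.255.252.0
147.37.27.6 AND mask = 147.37.24.0
58.22.148.187 AND mask = 58.22.148.0
No, different subnets (147.37.24.0 vs 58.22.148.0)


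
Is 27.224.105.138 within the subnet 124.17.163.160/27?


Subnet network: 124.17.163.160
Test IP AND mask: 27.224.105.128
No, 27.224.105.138 is not in 124.17.163.160/27


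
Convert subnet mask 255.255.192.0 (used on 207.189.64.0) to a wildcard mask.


Subnet mask: 255.255.192.0
Wildcard = 255.255.255.255 - subnet mask
255 - 255 = 0
255 - 255 = 0
255 - 192 = 63
255 - 0 = 255
Wildcard: 0.0.63.255


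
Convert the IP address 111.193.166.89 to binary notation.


111 = 01101111
193 = 11000001
166 = 10100110
89 = 01011001
Binary: 01101111.11000001.10100110.01011001


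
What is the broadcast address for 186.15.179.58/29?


Network: 186.15.179.56/29
Host bits = 3
Set all host bits to 1:
Broadcast: 186.15.179.63


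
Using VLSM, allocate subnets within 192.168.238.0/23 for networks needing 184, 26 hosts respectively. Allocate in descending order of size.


184 hosts -> /24 (254 usable): 192.168.238.0/24
26 hosts -> /27 (30 usable): 192.168.239.0/27
Allocation: 192.168.238.0/24 (184 hosts, 254 usable); 192.168.239.0/27 (26 hosts, 30 usable)


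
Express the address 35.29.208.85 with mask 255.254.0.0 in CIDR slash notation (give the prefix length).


Binary: 11111111.11111110.00000000.00000000
Count leading 1s
Prefix: /15


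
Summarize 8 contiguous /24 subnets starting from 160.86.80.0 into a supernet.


Original prefix: /24
Number of subnets: 8 = 2^3
New prefix = 24 - 3 = 21
Supernet: 160.86.80.0/21


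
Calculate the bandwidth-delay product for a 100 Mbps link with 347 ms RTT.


BDP = bandwidth * RTT
= 100 Mbps * 347 ms
= 100 * 1e6 * 347 / 1000 bits
= 34700000 bits
= 4337500 bytes
= 4235.8398 KB
BDP = 34700000 bits (4337500 bytes)


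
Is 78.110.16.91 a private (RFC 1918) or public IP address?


RFC 1918 private ranges:
  10.0.0.0/8 (10.0.0.0 - 10.255.255.255)
  172.16.0.0/12 (172.16.0.0 - 172.31.255.255)
  192.168.0.0/16 (192.168.0.0 - 192.168.255.255)
Public (not in any RFC 1918 range)


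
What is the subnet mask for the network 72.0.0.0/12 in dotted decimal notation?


/12 means 12 network bits, 20 host bits
Binary: 11111111111100000000000000000000
Mask: 255.240.0.0


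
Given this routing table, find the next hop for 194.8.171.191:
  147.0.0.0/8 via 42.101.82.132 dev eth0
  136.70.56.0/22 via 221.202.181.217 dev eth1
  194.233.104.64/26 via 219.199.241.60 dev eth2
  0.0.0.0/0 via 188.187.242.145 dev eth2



Longest prefix match for 194.8.171.191:
  /8 147.0.0.0: no
  /22 136.70.56.0: no
  /26 194.233.104.64: no
  /0 0.0.0.0: MATCH
Selected: next-hop 188.187.242.145 via eth2 (matched /0)


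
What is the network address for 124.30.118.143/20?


IP:   01111100.00011110.01110110.10001111
Mask: 11111111.11111111.11110000.00000000
AND operation:
Net:  01111100.00011110.01110000.00000000
Network: 124.30.112.0/20


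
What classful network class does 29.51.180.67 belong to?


First octet: 29
Binary: 00011101
0xxxxxxx -> Class A (1-126)
Class A, default mask 255.0.0.0 (/8)


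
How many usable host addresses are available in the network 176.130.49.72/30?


Host bits = 32 - 30 = 2
Total addresses = 2^2 = 4
Usable = total - 2 (network and broadcast)
Usable hosts: 2


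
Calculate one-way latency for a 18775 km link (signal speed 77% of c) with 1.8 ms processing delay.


Speed = 0.77 * 3e5 km/s = 231000 km/s
Propagation delay = 18775 / 231000 = 0.0813 s = 81.2771 ms
Processing delay = 1.8 ms
Total one-way latency = 83.0771 ms


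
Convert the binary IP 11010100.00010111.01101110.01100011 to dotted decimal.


11010100 = 212
00010111 = 23
01101110 = 110
01100011 = 99
IP: 212.23.110.99


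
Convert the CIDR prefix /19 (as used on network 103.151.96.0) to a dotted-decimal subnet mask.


/19 means 19 network bits, 13 host bits
Binary: 11111111111111111110000000000000
Mask: 255.255.224.0


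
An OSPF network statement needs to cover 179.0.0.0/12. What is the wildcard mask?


Subnet mask: 255.240.0.0
Wildcard = 255.255.255.255 - subnet mask
255 - 255 = 0
255 - 240 = 15
255 - 0 = 255
255 - 0 = 255
Wildcard: 0.15.255.255


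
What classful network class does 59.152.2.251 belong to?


First octet: 59
Binary: 00111011
0xxxxxxx -> Class A (1-126)
Class A, default mask 255.0.0.0 (/8)


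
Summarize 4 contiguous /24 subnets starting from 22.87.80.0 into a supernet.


Original prefix: /24
Number of subnets: 4 = 2^2
New prefix = 24 - 2 = 22
Supernet: 22.87.80.0/22


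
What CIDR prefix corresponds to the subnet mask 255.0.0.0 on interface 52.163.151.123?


Binary: 11111111.00000000.00000000.00000000
Count leading 1s
Prefix: /8


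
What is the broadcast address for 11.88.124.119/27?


Network: 11.88.124.96/27
Host bits = 5
Set all host bits to 1:
Broadcast: 11.88.124.127


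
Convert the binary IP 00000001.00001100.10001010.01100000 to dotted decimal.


00000001 = 1
00001100 = 12
10001010 = 138
01100000 = 96
IP: 1.12.138.96


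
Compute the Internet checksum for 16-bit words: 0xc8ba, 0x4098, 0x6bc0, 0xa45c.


Sum all words (with carry folding):
+ 0xc8ba = 0xc8ba
+ 0x4098 = 0x0953
+ 0x6bc0 = 0x7513
+ 0xa45c = 0x1970
One's complement: ~0x1970
Checksum = 0xe68f


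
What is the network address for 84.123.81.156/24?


IP:   01010100.01111011.01010001.10011100
Mask: 11111111.11111111.11111111.00000000
AND operation:
Net:  01010100.01111011.01010001.00000000
Network: 84.123.81.0/24


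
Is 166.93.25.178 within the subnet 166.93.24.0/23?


Subnet network: 166.93.24.0
Test IP AND mask: 166.93.24.0
Yes, 166.93.25.178 is in 166.93.24.0/23


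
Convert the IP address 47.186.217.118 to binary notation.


47 = 00101111
186 = 10111010
217 = 11011001
118 = 01110110
Binary: 00101111.10111010.11011001.01110110


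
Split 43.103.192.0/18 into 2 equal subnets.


New prefix = 18 + 1 = 19
Each subnet has 8192 addresses
  43.103.192.0/19
  43.103.224.0/19
Subnets: 43.103.192.0/19, 43.103.224.0/19


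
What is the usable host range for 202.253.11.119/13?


Network: 202.248.0.0
Broadcast: 202.255.255.255
First usable = network + 1
Last usable = broadcast - 1
Range: 202.248.0.1 to 202.255.255.254


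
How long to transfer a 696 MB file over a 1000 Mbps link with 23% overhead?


Effective throughput = 1000 * (1 - 23/100) = 770 Mbps
File size in Mb = 696 * 8 = 5568 Mb
Time = 5568 / 770
Time = 7.2312 seconds


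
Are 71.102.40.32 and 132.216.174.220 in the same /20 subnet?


Mask: 255.255.240.0
71.102.40.32 AND mask = 71.102.32.0
132.216.174.220 AND mask = 132.216.160.0
No, different subnets (71.102.32.0 vs 132.216.160.0)


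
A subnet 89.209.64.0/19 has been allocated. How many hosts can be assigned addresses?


Host bits = 32 - 19 = 13
Total addresses = 2^13 = 8192
Usable = total - 2 (network and broadcast)
Usable hosts: 8190


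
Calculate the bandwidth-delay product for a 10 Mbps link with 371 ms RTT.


BDP = bandwidth * RTT
= 10 Mbps * 371 ms
= 10 * 1e6 * 371 / 1000 bits
= 3710000 bits
= 463750 bytes
= 452.8809 KB
BDP = 3710000 bits (463750 bytes)


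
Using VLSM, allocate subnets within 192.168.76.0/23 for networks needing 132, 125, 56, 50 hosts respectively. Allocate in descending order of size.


132 hosts -> /24 (254 usable): 192.168.76.0/24
125 hosts -> /25 (126 usable): 192.168.77.0/25
56 hosts -> /26 (62 usable): 192.168.77.128/26
50 hosts -> /26 (62 usable): 192.168.77.192/26
Allocation: 192.168.76.0/24 (132 hosts, 254 usable); 192.168.77.0/25 (125 hosts, 126 usable); 192.168.77.128/26 (56 hosts, 62 usable); 192.168.77.192/26 (50 hosts, 62 usable)


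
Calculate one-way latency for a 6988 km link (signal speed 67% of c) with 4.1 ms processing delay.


Speed = 0.67 * 3e5 km/s = 201000 km/s
Propagation delay = 6988 / 201000 = 0.0348 s = 34.7662 ms
Processing delay = 4.1 ms
Total one-way latency = 38.8662 ms


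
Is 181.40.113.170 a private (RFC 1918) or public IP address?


RFC 1918 private ranges:
  10.0.0.0/8 (10.0.0.0 - 10.255.255.255)
  172.16.0.0/12 (172.16.0.0 - 172.31.255.255)
  192.168.0.0/16 (192.168.0.0 - 192.168.255.255)
Public (not in any RFC 1918 range)


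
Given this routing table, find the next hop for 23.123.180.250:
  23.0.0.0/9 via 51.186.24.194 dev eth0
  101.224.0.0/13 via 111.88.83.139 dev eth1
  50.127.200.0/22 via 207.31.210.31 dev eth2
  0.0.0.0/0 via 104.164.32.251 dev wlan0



Longest prefix match for 23.123.180.250:
  /9 23.0.0.0: MATCH
  /13 101.224.0.0: no
  /22 50.127.200.0: no
  /0 0.0.0.0: MATCH
Selected: next-hop 51.186.24.194 via eth0 (matched /9)


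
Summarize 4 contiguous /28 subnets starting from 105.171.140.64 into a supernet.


Original prefix: /28
Number of subnets: 4 = 2^2
New prefix = 28 - 2 = 26
Supernet: 105.171.140.64/26


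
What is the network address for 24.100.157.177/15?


IP:   00011000.01100100.10011101.10110001
Mask: 11111111.11111110.00000000.00000000
AND operation:
Net:  00011000.01100100.00000000.00000000
Network: 24.100.0.0/15


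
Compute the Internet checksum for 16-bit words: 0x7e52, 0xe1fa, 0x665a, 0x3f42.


Sum all words (with carry folding):
+ 0x7e52 = 0x7e52
+ 0xe1fa = 0x604d
+ 0x665a = 0xc6a7
+ 0x3f42 = 0x05ea
One's complement: ~0x05ea
Checksum = 0xfa15


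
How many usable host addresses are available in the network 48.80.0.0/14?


Host bits = 32 - 14 = 18
Total addresses = 2^18 = 262144
Usable = total - 2 (network and broadcast)
Usable hosts: 262142


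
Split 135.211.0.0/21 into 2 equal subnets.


New prefix = 21 + 1 = 22
Each subnet has 1024 addresses
  135.211.0.0/22
  135.211.4.0/22
Subnets: 135.211.0.0/22, 135.211.4.0/22


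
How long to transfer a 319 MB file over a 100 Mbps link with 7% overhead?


Effective throughput = 100 * (1 - 7/100) = 93 Mbps
File size in Mb = 319 * 8 = 2552 Mb
Time = 2552 / 93
Time = 27.4409 seconds


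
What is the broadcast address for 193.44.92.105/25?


Network: 193.44.92.0/25
Host bits = 7
Set all host bits to 1:
Broadcast: 193.44.92.127


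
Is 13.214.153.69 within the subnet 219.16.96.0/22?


Subnet network: 219.16.96.0
Test IP AND mask: 13.214.152.0
No, 13.214.153.69 is not in 219.16.96.0/22


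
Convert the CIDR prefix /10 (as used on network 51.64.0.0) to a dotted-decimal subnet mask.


/10 means 10 network bits, 22 host bits
Binary: 11111111110000000000000000000000
Mask: 255.192.0.0


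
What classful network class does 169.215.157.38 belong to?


First octet: 169
Binary: 10101001
10xxxxxx -> Class B (128-191)
Class B, default mask 255.255.0.0 (/16)


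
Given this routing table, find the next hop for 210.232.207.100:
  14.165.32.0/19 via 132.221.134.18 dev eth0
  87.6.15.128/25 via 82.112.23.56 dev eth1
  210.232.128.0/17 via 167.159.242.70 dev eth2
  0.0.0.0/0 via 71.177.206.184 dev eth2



Longest prefix match for 210.232.207.100:
  /19 14.165.32.0: no
  /25 87.6.15.128: no
  /17 210.232.128.0: MATCH
  /0 0.0.0.0: MATCH
Selected: next-hop 167.159.242.70 via eth2 (matched /17)


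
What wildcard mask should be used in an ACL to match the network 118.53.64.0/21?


Subnet mask: 255.255.248.0
Wildcard = 255.255.255.255 - subnet mask
255 - 255 = 0
255 - 255 = 0
255 - 248 = 7
255 - 0 = 255
Wildcard: 0.0.7.255


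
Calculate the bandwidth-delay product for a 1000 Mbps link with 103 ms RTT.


BDP = bandwidth * RTT
= 1000 Mbps * 103 ms
= 1000 * 1e6 * 103 / 1000 bits
= 103000000 bits
= 12875000 bytes
= 12573.2422 KB
BDP = 103000000 bits (12875000 bytes)


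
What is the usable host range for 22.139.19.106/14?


Network: 22.136.0.0
Broadcast: 22.139.255.255
First usable = network + 1
Last usable = broadcast - 1
Range: 22.136.0.1 to 22.139.255.254


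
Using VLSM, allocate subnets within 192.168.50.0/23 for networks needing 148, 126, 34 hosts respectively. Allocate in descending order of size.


148 hosts -> /24 (254 usable): 192.168.50.0/24
126 hosts -> /25 (126 usable): 192.168.51.0/25
34 hosts -> /26 (62 usable): 192.168.51.128/26
Allocation: 192.168.50.0/24 (148 hosts, 254 usable); 192.168.51.0/25 (126 hosts, 126 usable); 192.168.51.128/26 (34 hosts, 62 usable)


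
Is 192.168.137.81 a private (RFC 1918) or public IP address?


RFC 1918 private ranges:
  10.0.0.0/8 (10.0.0.0 - 10.255.255.255)
  172.16.0.0/12 (172.16.0.0 - 172.31.255.255)
  192.168.0.0/16 (192.168.0.0 - 192.168.255.255)
Private (in 192.168.0.0/16)


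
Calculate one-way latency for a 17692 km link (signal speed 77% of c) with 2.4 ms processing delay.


Speed = 0.77 * 3e5 km/s = 231000 km/s
Propagation delay = 17692 / 231000 = 0.0766 s = 76.5887 ms
Processing delay = 2.4 ms
Total one-way latency = 78.9887 ms


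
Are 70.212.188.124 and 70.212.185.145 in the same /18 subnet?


Mask: 255.255.192.0
70.212.188.124 AND mask = 70.212.128.0
70.212.185.145 AND mask = 70.212.128.0
Yes, same subnet (70.212.128.0)


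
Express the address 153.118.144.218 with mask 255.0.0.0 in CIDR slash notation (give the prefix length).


Binary: 11111111.00000000.00000000.00000000
Count leading 1s
Prefix: /8


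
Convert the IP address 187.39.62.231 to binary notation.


187 = 10111011
39 = 00100111
62 = 00111110
231 = 11100111
Binary: 10111011.00100111.00111110.11100111


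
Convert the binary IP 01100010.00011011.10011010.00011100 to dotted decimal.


01100010 = 98
00011011 = 27
10011010 = 154
00011100 = 28
IP: 98.27.154.28


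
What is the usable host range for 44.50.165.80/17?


Network: 44.50.128.0
Broadcast: 44.50.255.255
First usable = network + 1
Last usable = broadcast - 1
Range: 44.50.128.1 to 44.50.255.254


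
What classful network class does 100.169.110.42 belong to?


First octet: 100
Binary: 01100100
0xxxxxxx -> Class A (1-126)
Class A, default mask 255.0.0.0 (/8)


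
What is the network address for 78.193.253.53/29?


IP:   01001110.11000001.11111101.00110101
Mask: 11111111.11111111.11111111.11111000
AND operation:
Net:  01001110.11000001.11111101.00110000
Network: 78.193.253.48/29


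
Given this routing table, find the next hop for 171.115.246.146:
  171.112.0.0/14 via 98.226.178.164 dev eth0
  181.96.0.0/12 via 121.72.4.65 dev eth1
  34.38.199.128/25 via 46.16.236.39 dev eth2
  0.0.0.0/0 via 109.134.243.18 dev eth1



Longest prefix match for 171.115.246.146:
  /14 171.112.0.0: MATCH
  /12 181.96.0.0: no
  /25 34.38.199.128: no
  /0 0.0.0.0: MATCH
Selected: next-hop 98.226.178.164 via eth0 (matched /14)


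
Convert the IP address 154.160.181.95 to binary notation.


154 = 10011010
160 = 10100000
181 = 10110101
95 = 01011111
Binary: 10011010.10100000.10110101.01011111


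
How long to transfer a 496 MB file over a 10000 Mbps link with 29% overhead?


Effective throughput = 10000 * (1 - 29/100) = 7100 Mbps
File size in Mb = 496 * 8 = 3968 Mb
Time = 3968 / 7100
Time = 0.5589 seconds


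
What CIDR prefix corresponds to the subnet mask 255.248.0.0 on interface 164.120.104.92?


Binary: 11111111.11111000.00000000.00000000
Count leading 1s
Prefix: /13


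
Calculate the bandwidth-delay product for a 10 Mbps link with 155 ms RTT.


BDP = bandwidth * RTT
= 10 Mbps * 155 ms
= 10 * 1e6 * 155 / 1000 bits
= 1550000 bits
= 193750 bytes
= 189.209 KB
BDP = 1550000 bits (193750 bytes)


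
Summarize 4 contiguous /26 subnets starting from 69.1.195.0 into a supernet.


Original prefix: /26
Number of subnets: 4 = 2^2
New prefix = 26 - 2 = 24
Supernet: 69.1.195.0/24


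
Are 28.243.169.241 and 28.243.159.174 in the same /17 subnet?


Mask: 255.255.128.0
28.243.169.241 AND mask = 28.243.128.0
28.243.159.174 AND mask = 28.243.128.0
Yes, same subnet (28.243.128.0)


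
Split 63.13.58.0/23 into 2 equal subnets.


New prefix = 23 + 1 = 24
Each subnet has 256 addresses
  63.13.58.0/24
  63.13.59.0/24
Subnets: 63.13.58.0/24, 63.13.59.0/24


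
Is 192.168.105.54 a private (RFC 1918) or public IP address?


RFC 1918 private ranges:
  10.0.0.0/8 (10.0.0.0 - 10.255.255.255)
  172.16.0.0/12 (172.16.0.0 - 172.31.255.255)
  192.168.0.0/16 (192.168.0.0 - 192.168.255.255)
Private (in 192.168.0.0/16)


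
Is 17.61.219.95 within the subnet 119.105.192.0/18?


Subnet network: 119.105.192.0
Test IP AND mask: 17.61.192.0
No, 17.61.219.95 is not in 119.105.192.0/18


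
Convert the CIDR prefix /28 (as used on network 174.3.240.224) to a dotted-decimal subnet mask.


/28 means 28 network bits, 4 host bits
Binary: 11111111111111111111111111110000
Mask: 255.255.255.240


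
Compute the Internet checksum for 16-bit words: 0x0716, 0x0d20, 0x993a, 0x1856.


Sum all words (with carry folding):
+ 0x0716 = 0x0716
+ 0x0d20 = 0x1436
+ 0x993a = 0xad70
+ 0x1856 = 0xc5c6
One's complement: ~0xc5c6
Checksum = 0x3a39


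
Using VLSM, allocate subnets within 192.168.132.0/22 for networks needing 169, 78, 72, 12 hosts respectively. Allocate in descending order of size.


169 hosts -> /24 (254 usable): 192.168.132.0/24
78 hosts -> /25 (126 usable): 192.168.133.0/25
72 hosts -> /25 (126 usable): 192.168.133.128/25
12 hosts -> /28 (14 usable): 192.168.134.0/28
Allocation: 192.168.132.0/24 (169 hosts, 254 usable); 192.168.133.0/25 (78 hosts, 126 usable); 192.168.133.128/25 (72 hosts, 126 usable); 192.168.134.0/28 (12 hosts, 14 usable)


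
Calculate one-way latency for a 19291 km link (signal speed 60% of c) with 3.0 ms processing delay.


Speed = 0.6 * 3e5 km/s = 180000 km/s
Propagation delay = 19291 / 180000 = 0.1072 s = 107.1722 ms
Processing delay = 3.0 ms
Total one-way latency = 110.1722 ms


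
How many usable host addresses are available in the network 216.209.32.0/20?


Host bits = 32 - 20 = 12
Total addresses = 2^12 = 4096
Usable = total - 2 (network and broadcast)
Usable hosts: 4094


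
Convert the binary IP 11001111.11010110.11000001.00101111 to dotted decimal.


11001111 = 207
11010110 = 214
11000001 = 193
00101111 = 47
IP: 207.214.193.47


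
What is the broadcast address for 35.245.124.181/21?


Network: 35.245.120.0/21
Host bits = 11
Set all host bits to 1:
Broadcast: 35.245.127.255


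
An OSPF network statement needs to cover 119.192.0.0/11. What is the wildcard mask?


Subnet mask: 255.224.0.0
Wildcard = 255.255.255.255 - subnet mask
255 - 255 = 0
255 - 224 = 31
255 - 0 = 255
255 - 0 = 255
Wildcard: 0.31.255.255


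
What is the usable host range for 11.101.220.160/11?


Network: 11.96.0.0
Broadcast: 11.127.255.255
First usable = network + 1
Last usable = broadcast - 1
Range: 11.96.0.1 to 11.127.255.254


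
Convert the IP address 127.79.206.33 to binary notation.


127 = 01111111
79 = 01001111
206 = 11001110
33 = 00100001
Binary: 01111111.01001111.11001110.00100001


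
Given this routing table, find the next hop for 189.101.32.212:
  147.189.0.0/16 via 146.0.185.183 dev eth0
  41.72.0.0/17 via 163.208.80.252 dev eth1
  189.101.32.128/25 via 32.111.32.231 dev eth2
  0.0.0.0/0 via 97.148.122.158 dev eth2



Longest prefix match for 189.101.32.212:
  /16 147.189.0.0: no
  /17 41.72.0.0: no
  /25 189.101.32.128: MATCH
  /0 0.0.0.0: MATCH
Selected: next-hop 32.111.32.231 via eth2 (matched /25)


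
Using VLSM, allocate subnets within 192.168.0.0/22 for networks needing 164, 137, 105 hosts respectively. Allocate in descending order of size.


164 hosts -> /24 (254 usable): 192.168.0.0/24
137 hosts -> /24 (254 usable): 192.168.1.0/24
105 hosts -> /25 (126 usable): 192.168.2.0/25
Allocation: 192.168.0.0/24 (164 hosts, 254 usable); 192.168.1.0/24 (137 hosts, 254 usable); 192.168.2.0/25 (105 hosts, 126 usable)


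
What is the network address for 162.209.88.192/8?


IP:   10100010.11010001.01011000.11000000
Mask: 11111111.00000000.00000000.00000000
AND operation:
Net:  10100010.00000000.00000000.00000000
Network: 162.0.0.0/8


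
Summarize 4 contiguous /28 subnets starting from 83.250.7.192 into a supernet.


Original prefix: /28
Number of subnets: 4 = 2^2
New prefix = 28 - 2 = 26
Supernet: 83.250.7.192/26


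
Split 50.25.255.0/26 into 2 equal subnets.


New prefix = 26 + 1 = 27
Each subnet has 32 addresses
  50.25.255.0/27
  50.25.255.32/27
Subnets: 50.25.255.0/27, 50.25.255.32/27


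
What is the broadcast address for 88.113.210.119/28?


Network: 88.113.210.112/28
Host bits = 4
Set all host bits to 1:
Broadcast: 88.113.210.127


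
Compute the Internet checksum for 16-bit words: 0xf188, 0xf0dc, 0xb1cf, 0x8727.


Sum all words (with carry folding):
+ 0xf188 = 0xf188
+ 0xf0dc = 0xe265
+ 0xb1cf = 0x9435
+ 0x8727 = 0x1b5d
One's complement: ~0x1b5d
Checksum = 0xe4a2


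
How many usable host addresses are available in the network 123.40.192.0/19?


Host bits = 32 - 19 = 13
Total addresses = 2^13 = 8192
Usable = total - 2 (network and broadcast)
Usable hosts: 8190


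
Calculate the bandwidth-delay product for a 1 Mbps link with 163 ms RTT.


BDP = bandwidth * RTT
= 1 Mbps * 163 ms
= 1 * 1e6 * 163 / 1000 bits
= 163000 bits
= 20375 bytes
= 19.8975 KB
BDP = 163000 bits (20375 bytes)


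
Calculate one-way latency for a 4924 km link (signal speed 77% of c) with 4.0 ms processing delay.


Speed = 0.77 * 3e5 km/s = 231000 km/s
Propagation delay = 4924 / 231000 = 0.0213 s = 21.316 ms
Processing delay = 4.0 ms
Total one-way latency = 25.316 ms


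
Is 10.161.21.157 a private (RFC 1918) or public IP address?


RFC 1918 private ranges:
  10.0.0.0/8 (10.0.0.0 - 10.255.255.255)
  172.16.0.0/12 (172.16.0.0 - 172.31.255.255)
  192.168.0.0/16 (192.168.0.0 - 192.168.255.255)
Private (in 10.0.0.0/8)


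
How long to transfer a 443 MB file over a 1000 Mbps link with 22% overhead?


Effective throughput = 1000 * (1 - 22/100) = 780 Mbps
File size in Mb = 443 * 8 = 3544 Mb
Time = 3544 / 780
Time = 4.5436 seconds


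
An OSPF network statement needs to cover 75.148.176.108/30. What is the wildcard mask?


Subnet mask: 255.255.255.252
Wildcard = 255.255.255.255 - subnet mask
255 - 255 = 0
255 - 255 = 0
255 - 255 = 0
255 - 252 = 3
Wildcard: 0.0.0.3


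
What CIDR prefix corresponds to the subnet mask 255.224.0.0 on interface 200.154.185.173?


Binary: 11111111.11100000.00000000.00000000
Count leading 1s
Prefix: /11


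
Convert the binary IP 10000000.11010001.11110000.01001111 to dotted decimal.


10000000 = 128
11010001 = 209
11110000 = 240
01001111 = 79
IP: 128.209.240.79


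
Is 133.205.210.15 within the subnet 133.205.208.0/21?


Subnet network: 133.205.208.0
Test IP AND mask: 133.205.208.0
Yes, 133.205.210.15 is in 133.205.208.0/21


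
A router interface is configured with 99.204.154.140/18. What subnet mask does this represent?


/18 means 18 network bits, 14 host bits
Binary: 11111111111111111100000000000000
Mask: 255.255.192.0


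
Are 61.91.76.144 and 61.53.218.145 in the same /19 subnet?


Mask: 255.255.224.0
61.91.76.144 AND mask = 61.91.64.0
61.53.218.145 AND mask = 61.53.192.0
No, different subnets (61.91.64.0 vs 61.53.192.0)


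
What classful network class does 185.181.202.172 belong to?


First octet: 185
Binary: 10111001
10xxxxxx -> Class B (128-191)
Class B, default mask 255.255.0.0 (/16)


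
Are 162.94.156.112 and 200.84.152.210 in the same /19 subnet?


Mask: 255.255.224.0
162.94.156.112 AND mask = 162.94.128.0
200.84.152.210 AND mask = 200.84.128.0
No, different subnets (162.94.128.0 vs 200.84.128.0)


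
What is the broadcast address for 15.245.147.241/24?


Network: 15.245.147.0/24
Host bits = 8
Set all host bits to 1:
Broadcast: 15.245.147.255


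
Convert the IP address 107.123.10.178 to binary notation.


107 = 01101011
123 = 01111011
10 = 00001010
178 = 10110010
Binary: 01101011.01111011.00001010.10110010


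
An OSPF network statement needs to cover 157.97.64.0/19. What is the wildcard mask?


Subnet mask: 255.255.224.0
Wildcard = 255.255.255.255 - subnet mask
255 - 255 = 0
255 - 255 = 0
255 - 224 = 31
255 - 0 = 255
Wildcard: 0.0.31.255


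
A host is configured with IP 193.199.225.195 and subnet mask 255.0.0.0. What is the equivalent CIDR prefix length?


Binary: 11111111.00000000.00000000.00000000
Count leading 1s
Prefix: /8


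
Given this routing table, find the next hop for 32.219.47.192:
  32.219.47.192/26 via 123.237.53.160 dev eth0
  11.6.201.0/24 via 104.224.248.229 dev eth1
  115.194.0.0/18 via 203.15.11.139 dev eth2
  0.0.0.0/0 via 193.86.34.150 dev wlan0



Longest prefix match for 32.219.47.192:
  /26 32.219.47.192: MATCH
  /24 11.6.201.0: no
  /18 115.194.0.0: no
  /0 0.0.0.0: MATCH
Selected: next-hop 123.237.53.160 via eth0 (matched /26)


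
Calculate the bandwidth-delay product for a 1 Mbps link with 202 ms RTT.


BDP = bandwidth * RTT
= 1 Mbps * 202 ms
= 1 * 1e6 * 202 / 1000 bits
= 202000 bits
= 25250 bytes
= 24.6582 KB
BDP = 202000 bits (25250 bytes)


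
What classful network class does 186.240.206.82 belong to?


First octet: 186
Binary: 10111010
10xxxxxx -> Class B (128-191)
Class B, default mask 255.255.0.0 (/16)


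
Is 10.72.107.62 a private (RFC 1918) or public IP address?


RFC 1918 private ranges:
  10.0.0.0/8 (10.0.0.0 - 10.255.255.255)
  172.16.0.0/12 (172.16.0.0 - 172.31.255.255)
  192.168.0.0/16 (192.168.0.0 - 192.168.255.255)
Private (in 10.0.0.0/8)


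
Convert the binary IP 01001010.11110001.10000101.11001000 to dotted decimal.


01001010 = 74
11110001 = 241
10000101 = 133
11001000 = 200
IP: 74.241.133.200


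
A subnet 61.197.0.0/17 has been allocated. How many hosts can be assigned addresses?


Host bits = 32 - 17 = 15
Total addresses = 2^15 = 32768
Usable = total - 2 (network and broadcast)
Usable hosts: 32766


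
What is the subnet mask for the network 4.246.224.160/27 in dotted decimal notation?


/27 means 27 network bits, 5 host bits
Binary: 11111111111111111111111111100000
Mask: 255.255.255.224


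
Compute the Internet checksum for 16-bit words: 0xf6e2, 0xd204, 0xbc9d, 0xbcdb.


Sum all words (with carry folding):
+ 0xf6e2 = 0xf6e2
+ 0xd204 = 0xc8e7
+ 0xbc9d = 0x8585
+ 0xbcdb = 0x4261
One's complement: ~0x4261
Checksum = 0xbd9e


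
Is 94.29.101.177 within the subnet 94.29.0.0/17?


Subnet network: 94.29.0.0
Test IP AND mask: 94.29.0.0
Yes, 94.29.101.177 is in 94.29.0.0/17


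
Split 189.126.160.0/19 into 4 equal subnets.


New prefix = 19 + 2 = 21
Each subnet has 2048 addresses
  189.126.160.0/21
  189.126.168.0/21
  189.126.176.0/21
  189.126.184.0/21
Subnets: 189.126.160.0/21, 189.126.168.0/21, 189.126.176.0/21, 189.126.184.0/21


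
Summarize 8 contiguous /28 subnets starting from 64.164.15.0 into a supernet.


Original prefix: /28
Number of subnets: 8 = 2^3
New prefix = 28 - 3 = 25
Supernet: 64.164.15.0/25


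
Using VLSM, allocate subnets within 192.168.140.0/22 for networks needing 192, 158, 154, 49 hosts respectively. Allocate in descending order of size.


192 hosts -> /24 (254 usable): 192.168.140.0/24
158 hosts -> /24 (254 usable): 192.168.141.0/24
154 hosts -> /24 (254 usable): 192.168.142.0/24
49 hosts -> /26 (62 usable): 192.168.143.0/26
Allocation: 192.168.140.0/24 (192 hosts, 254 usable); 192.168.141.0/24 (158 hosts, 254 usable); 192.168.142.0/24 (154 hosts, 254 usable); 192.168.143.0/26 (49 hosts, 62 usable)


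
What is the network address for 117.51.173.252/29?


IP:   01110101.00110011.10101101.11111100
Mask: 11111111.11111111.11111111.11111000
AND operation:
Net:  01110101.00110011.10101101.11111000
Network: 117.51.173.248/29


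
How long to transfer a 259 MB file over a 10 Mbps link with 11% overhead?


Effective throughput = 10 * (1 - 11/100) = 8.9 Mbps
File size in Mb = 259 * 8 = 2072 Mb
Time = 2072 / 8.9
Time = 232.809 seconds


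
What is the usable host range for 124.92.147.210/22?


Network: 124.92.144.0
Broadcast: 124.92.147.255
First usable = network + 1
Last usable = broadcast - 1
Range: 124.92.144.1 to 124.92.147.254


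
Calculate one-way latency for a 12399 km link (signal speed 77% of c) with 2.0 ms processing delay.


Speed = 0.77 * 3e5 km/s = 231000 km/s
Propagation delay = 12399 / 231000 = 0.0537 s = 53.6753 ms
Processing delay = 2.0 ms
Total one-way latency = 55.6753 ms


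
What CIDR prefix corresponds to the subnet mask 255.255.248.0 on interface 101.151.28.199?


Binary: 11111111.11111111.11111000.00000000
Count leading 1s
Prefix: /21


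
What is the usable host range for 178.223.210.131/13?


Network: 178.216.0.0
Broadcast: 178.223.255.255
First usable = network + 1
Last usable = broadcast - 1
Range: 178.216.0.1 to 178.223.255.254


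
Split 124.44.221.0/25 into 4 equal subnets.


New prefix = 25 + 2 = 27
Each subnet has 32 addresses
  124.44.221.0/27
  124.44.221.32/27
  124.44.221.64/27
  124.44.221.96/27
Subnets: 124.44.221.0/27, 124.44.221.32/27, 124.44.221.64/27, 124.44.221.96/27


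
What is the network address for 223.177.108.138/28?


IP:   11011111.10110001.01101100.10001010
Mask: 11111111.11111111.11111111.11110000
AND operation:
Net:  11011111.10110001.01101100.10000000
Network: 223.177.108.128/28


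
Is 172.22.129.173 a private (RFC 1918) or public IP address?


RFC 1918 private ranges:
  10.0.0.0/8 (10.0.0.0 - 10.255.255.255)
  172.16.0.0/12 (172.16.0.0 - 172.31.255.255)
  192.168.0.0/16 (192.168.0.0 - 192.168.255.255)
Private (in 172.16.0.0/12)


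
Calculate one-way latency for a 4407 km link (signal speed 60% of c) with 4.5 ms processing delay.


Speed = 0.6 * 3e5 km/s = 180000 km/s
Propagation delay = 4407 / 180000 = 0.0245 s = 24.4833 ms
Processing delay = 4.5 ms
Total one-way latency = 28.9833 ms


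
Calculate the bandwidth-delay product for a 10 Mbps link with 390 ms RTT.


BDP = bandwidth * RTT
= 10 Mbps * 390 ms
= 10 * 1e6 * 390 / 1000 bits
= 3900000 bits
= 487500 bytes
= 476.0742 KB
BDP = 3900000 bits (487500 bytes)


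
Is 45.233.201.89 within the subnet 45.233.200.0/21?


Subnet network: 45.233.200.0
Test IP AND mask: 45.233.200.0
Yes, 45.233.201.89 is in 45.233.200.0/21


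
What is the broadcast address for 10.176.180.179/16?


Network: 10.176.0.0/16
Host bits = 16
Set all host bits to 1:
Broadcast: 10.176.255.255


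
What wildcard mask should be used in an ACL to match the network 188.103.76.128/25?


Subnet mask: 255.255.255.128
Wildcard = 255.255.255.255 - subnet mask
255 - 255 = 0
255 - 255 = 0
255 - 255 = 0
255 - 128 = 127
Wildcard: 0.0.0.127


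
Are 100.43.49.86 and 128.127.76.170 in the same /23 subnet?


Mask: 255.255.254.0
100.43.49.86 AND mask = 100.43.48.0
128.127.76.170 AND mask = 128.127.76.0
No, different subnets (100.43.48.0 vs 128.127.76.0)


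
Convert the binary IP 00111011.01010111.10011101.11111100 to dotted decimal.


00111011 = 59
01010111 = 87
10011101 = 157
11111100 = 252
IP: 59.87.157.252


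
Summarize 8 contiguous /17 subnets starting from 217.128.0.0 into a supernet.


Original prefix: /17
Number of subnets: 8 = 2^3
New prefix = 17 - 3 = 14
Supernet: 217.128.0.0/14
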